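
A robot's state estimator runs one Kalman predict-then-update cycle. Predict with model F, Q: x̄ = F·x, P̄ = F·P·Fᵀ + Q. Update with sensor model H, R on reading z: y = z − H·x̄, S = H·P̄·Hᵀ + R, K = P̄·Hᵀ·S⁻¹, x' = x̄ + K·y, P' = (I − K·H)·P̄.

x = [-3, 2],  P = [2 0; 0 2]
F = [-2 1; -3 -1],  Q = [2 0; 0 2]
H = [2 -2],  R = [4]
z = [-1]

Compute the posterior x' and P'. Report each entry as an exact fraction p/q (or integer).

x' = [39/5, 41/5]
P' = [176/15 58/5; 58/5 62/5]

x̄ = F·x = [8, 7]
P̄ = F·P·Fᵀ + Q = [12 10; 10 22]
y = z − H·x̄ = [-3]
S = H·P̄·Hᵀ + R = [60]
K = P̄·Hᵀ·S⁻¹ = [1/15; -2/5]
x' = x̄ + K·y = [39/5, 41/5]
P' = (I − K·H)·P̄ = [176/15 58/5; 58/5 62/5]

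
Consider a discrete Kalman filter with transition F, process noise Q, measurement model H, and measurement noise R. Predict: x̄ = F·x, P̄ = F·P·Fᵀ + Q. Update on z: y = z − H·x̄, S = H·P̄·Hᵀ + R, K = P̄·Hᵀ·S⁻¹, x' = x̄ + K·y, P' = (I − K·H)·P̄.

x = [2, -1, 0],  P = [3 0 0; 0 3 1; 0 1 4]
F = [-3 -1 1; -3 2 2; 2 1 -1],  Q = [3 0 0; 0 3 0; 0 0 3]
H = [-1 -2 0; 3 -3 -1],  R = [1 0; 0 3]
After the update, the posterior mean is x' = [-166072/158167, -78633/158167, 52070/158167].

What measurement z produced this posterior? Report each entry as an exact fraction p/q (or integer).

z = [2, -2]

x̄ = F·x = [-5, -8, 3]
P̄ = F·P·Fᵀ + Q = [35 29 -23; 29 66 -20; -23 -20 20]
S = H·P̄·Hᵀ + R = [416 141; 141 428]
K = P̄·Hᵀ·S⁻¹ = [-45585/158167 30169/158167; -56077/158167 -15155/158167; 31053/158167 -20947/158167]
x' − x̄ = [624763/158167, 1186703/158167, -422431/158167] = K·y
y = (KᵀK)⁻¹·Kᵀ·(x' − x̄) = [-19, -8]
z = y + H·x̄ = [-19, -8] + [21, 6] = [2, -2]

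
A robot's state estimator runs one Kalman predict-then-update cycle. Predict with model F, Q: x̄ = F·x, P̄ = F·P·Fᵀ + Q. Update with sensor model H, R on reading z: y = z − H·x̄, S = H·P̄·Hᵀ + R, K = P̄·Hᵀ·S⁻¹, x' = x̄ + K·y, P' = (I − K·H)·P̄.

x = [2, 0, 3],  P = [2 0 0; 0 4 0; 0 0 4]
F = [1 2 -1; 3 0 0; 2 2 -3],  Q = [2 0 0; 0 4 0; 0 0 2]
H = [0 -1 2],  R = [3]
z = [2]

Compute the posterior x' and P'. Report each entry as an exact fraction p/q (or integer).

x' = [91/25, 154/25, 99/25]
P' = [2036/225 1234/225 704/225; 1234/225 4946/225 2476/225; 704/225 2476/225 1406/225]

x̄ = F·x = [-1, 6, -5]
P̄ = F·P·Fᵀ + Q = [24 6 32; 6 22 12; 32 12 62]
y = z − H·x̄ = [18]
S = H·P̄·Hᵀ + R = [225]
K = P̄·Hᵀ·S⁻¹ = [58/225; 2/225; 112/225]
x' = x̄ + K·y = [91/25, 154/25, 99/25]
P' = (I − K·H)·P̄ = [2036/225 1234/225 704/225; 1234/225 4946/225 2476/225; 704/225 2476/225 1406/225]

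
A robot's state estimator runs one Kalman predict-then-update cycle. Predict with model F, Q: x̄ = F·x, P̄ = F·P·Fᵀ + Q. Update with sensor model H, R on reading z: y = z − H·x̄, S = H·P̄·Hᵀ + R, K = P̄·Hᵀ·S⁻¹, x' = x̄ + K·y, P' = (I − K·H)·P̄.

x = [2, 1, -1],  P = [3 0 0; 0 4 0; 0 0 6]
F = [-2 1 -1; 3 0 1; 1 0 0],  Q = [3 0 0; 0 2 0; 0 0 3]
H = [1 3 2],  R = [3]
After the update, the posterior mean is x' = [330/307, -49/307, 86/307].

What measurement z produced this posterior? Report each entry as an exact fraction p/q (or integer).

x̄ = F·x = [-2, 5, 2]
P̄ = F·P·Fᵀ + Q = [25 -24 -6; -24 35 9; -6 9 6]
S = H·P̄·Hᵀ + R = [307]
K = P̄·Hᵀ·S⁻¹ = [-59/307; 99/307; 33/307]
x' − x̄ = [944/307, -1584/307, -528/307] = K·y
y = (KᵀK)⁻¹·Kᵀ·(x' − x̄) = [-16]
z = y + H·x̄ = [-16] + [17] = [1]

z = [1]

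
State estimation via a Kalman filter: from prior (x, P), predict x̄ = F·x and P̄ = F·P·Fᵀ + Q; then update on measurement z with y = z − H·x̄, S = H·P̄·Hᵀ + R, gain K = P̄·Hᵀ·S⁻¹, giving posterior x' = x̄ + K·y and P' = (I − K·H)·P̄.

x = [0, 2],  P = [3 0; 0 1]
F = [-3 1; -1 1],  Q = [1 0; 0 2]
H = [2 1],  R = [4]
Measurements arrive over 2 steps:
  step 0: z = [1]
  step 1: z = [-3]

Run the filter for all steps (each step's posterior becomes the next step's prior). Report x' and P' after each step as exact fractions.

step 0: x̄ = F·x = [2, 2]
step 0: P̄ = F·P·Fᵀ + Q = [29 10; 10 6]
step 0: y = z − H·x̄ = [-5]
step 0: S = H·P̄·Hᵀ + R = [166]
step 0: K = P̄·Hᵀ·S⁻¹ = [34/83; 13/83]
step 0: x' = x̄ + K·y = [-4/83, 101/83]
step 0: P' = (I − K·H)·P̄ = [95/83 -54/83; -54/83 160/83]
step 1: x̄ = F·x = [113/83, 105/83]
step 1: P̄ = F·P·Fᵀ + Q = [1422/83 661/83; 661/83 529/83]
step 1: y = z − H·x̄ = [-580/83]
step 1: S = H·P̄·Hᵀ + R = [9193/83]
step 1: K = P̄·Hᵀ·S⁻¹ = [3505/9193; 1851/9193]
step 1: x' = x̄ + K·y = [-413/317, -45/317]
step 1: P' = (I − K·H)·P̄ = [9487/9193 -4954/9193; -4954/9193 17312/9193]

step 0: x' = [-4/83, 101/83], P' = [95/83 -54/83; -54/83 160/83]
step 1: x' = [-413/317, -45/317], P' = [9487/9193 -4954/9193; -4954/9193 17312/9193]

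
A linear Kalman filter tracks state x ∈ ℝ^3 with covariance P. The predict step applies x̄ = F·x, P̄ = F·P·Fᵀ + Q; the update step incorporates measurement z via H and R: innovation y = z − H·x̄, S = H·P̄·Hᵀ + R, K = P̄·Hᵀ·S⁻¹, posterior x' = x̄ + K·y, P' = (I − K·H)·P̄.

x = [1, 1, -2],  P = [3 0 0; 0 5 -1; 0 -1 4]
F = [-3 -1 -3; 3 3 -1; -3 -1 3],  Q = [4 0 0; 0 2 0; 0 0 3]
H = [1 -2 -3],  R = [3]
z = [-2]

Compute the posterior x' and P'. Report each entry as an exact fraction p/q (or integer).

x̄ = F·x = [2, 8, -10]
P̄ = F·P·Fᵀ + Q = [66 -22 -4; -22 84 -64; -4 -64 77]
y = z − H·x̄ = [-18]
S = H·P̄·Hᵀ + R = [442]
K = P̄·Hᵀ·S⁻¹ = [61/221; 1/221; -107/442]
x' = x̄ + K·y = [-656/221, 1750/221, -1247/221]
P' = (I − K·H)·P̄ = [7144/221 -4984/221 5643/221; -4984/221 18562/221 -14037/221; 5643/221 -14037/221 22585/442]

x' = [-656/221, 1750/221, -1247/221]
P' = [7144/221 -4984/221 5643/221; -4984/221 18562/221 -14037/221; 5643/221 -14037/221 22585/442]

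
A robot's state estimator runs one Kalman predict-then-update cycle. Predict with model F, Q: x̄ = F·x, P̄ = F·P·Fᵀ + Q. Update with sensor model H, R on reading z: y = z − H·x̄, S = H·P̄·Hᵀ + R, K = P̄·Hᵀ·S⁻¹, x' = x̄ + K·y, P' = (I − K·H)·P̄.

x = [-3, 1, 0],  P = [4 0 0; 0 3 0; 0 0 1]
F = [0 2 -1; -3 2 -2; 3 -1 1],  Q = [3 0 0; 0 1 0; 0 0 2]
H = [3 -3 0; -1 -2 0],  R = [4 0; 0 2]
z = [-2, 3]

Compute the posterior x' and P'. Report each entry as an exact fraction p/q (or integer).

x̄ = F·x = [2, 11, -10]
P̄ = F·P·Fᵀ + Q = [16 14 -7; 14 53 -44; -7 -44 42]
y = z − H·x̄ = [25, 27]
S = H·P̄·Hᵀ + R = [373 228; 228 286]
K = P̄·Hᵀ·S⁻¹ = [5874/27347 -8890/27347; -3051/27347 -9042/27347; 123/667 247/1334]
x' = x̄ + K·y = [-38486/27347, -19592/27347, -521/1334]
P' = (I − K·H)·P̄ = [11148/27347 3316/27347 27/667; 3316/27347 7384/27347 -137/667; 27/667 -137/667 5257/1334]

x' = [-38486/27347, -19592/27347, -521/1334]
P' = [11148/27347 3316/27347 27/667; 3316/27347 7384/27347 -137/667; 27/667 -137/667 5257/1334]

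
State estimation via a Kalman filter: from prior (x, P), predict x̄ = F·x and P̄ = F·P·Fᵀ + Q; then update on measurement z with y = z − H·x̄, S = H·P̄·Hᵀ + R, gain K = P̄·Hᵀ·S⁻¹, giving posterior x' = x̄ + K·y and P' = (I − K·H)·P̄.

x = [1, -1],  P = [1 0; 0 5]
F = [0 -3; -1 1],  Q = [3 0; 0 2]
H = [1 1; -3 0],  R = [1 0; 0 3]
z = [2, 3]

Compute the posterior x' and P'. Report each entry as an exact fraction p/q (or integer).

x' = [-169/216, 631/324]
P' = [23/72 -29/108; -29/108 161/162]

x̄ = F·x = [3, -2]
P̄ = F·P·Fᵀ + Q = [48 -15; -15 8]
y = z − H·x̄ = [1, 12]
S = H·P̄·Hᵀ + R = [27 -99; -99 435]
K = P̄·Hᵀ·S⁻¹ = [11/216 -23/72; 235/324 29/108]
x' = x̄ + K·y = [-169/216, 631/324]
P' = (I − K·H)·P̄ = [23/72 -29/108; -29/108 161/162]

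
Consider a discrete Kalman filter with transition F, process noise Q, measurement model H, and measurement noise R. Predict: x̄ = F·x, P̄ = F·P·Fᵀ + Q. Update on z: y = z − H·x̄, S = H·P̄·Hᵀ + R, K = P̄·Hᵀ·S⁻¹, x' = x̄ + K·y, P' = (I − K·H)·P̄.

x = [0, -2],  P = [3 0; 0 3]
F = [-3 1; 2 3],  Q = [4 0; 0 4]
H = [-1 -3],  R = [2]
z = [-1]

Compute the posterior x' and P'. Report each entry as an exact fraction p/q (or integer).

x̄ = F·x = [-2, -6]
P̄ = F·P·Fᵀ + Q = [34 -9; -9 43]
y = z − H·x̄ = [-21]
S = H·P̄·Hᵀ + R = [369]
K = P̄·Hᵀ·S⁻¹ = [-7/369; -40/123]
x' = x̄ + K·y = [-197/123, 34/41]
P' = (I − K·H)·P̄ = [12497/369 -1387/123; -1387/123 163/41]

x' = [-197/123, 34/41]
P' = [12497/369 -1387/123; -1387/123 163/41]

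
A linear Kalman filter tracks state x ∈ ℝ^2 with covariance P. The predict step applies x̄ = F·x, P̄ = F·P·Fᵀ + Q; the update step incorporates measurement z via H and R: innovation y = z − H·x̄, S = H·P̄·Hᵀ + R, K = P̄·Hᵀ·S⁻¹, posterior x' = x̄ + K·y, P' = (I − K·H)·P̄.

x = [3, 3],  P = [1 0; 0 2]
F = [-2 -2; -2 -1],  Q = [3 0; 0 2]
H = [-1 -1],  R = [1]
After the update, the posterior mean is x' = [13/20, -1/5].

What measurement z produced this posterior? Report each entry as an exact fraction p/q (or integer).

x̄ = F·x = [-12, -9]
P̄ = F·P·Fᵀ + Q = [15 8; 8 8]
S = H·P̄·Hᵀ + R = [40]
K = P̄·Hᵀ·S⁻¹ = [-23/40; -2/5]
x' − x̄ = [253/20, 44/5] = K·y
y = (KᵀK)⁻¹·Kᵀ·(x' − x̄) = [-22]
z = y + H·x̄ = [-22] + [21] = [-1]

z = [-1]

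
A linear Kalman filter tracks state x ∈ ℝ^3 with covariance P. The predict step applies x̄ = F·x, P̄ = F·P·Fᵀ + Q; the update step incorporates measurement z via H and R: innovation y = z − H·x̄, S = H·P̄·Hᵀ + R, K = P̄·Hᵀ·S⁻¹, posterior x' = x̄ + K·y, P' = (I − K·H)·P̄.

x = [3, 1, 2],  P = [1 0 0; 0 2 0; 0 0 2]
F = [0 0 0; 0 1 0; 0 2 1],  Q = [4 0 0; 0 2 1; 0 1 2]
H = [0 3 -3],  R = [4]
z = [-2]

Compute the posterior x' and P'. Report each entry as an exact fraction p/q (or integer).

x̄ = F·x = [0, 1, 4]
P̄ = F·P·Fᵀ + Q = [4 0 0; 0 4 5; 0 5 12]
y = z − H·x̄ = [7]
S = H·P̄·Hᵀ + R = [58]
K = P̄·Hᵀ·S⁻¹ = [0; -3/58; -21/58]
x' = x̄ + K·y = [0, 37/58, 85/58]
P' = (I − K·H)·P̄ = [4 0 0; 0 223/58 227/58; 0 227/58 255/58]

x' = [0, 37/58, 85/58]
P' = [4 0 0; 0 223/58 227/58; 0 227/58 255/58]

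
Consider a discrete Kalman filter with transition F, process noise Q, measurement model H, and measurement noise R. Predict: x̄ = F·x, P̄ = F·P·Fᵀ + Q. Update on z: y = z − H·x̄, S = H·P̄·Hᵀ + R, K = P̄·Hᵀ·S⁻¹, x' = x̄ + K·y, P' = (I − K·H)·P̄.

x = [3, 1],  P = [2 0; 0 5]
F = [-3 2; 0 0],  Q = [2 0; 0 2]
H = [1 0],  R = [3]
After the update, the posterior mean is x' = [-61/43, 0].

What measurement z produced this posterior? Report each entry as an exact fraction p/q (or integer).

z = [-1]

x̄ = F·x = [-7, 0]
P̄ = F·P·Fᵀ + Q = [40 0; 0 2]
S = H·P̄·Hᵀ + R = [43]
K = P̄·Hᵀ·S⁻¹ = [40/43; 0]
x' − x̄ = [240/43, 0] = K·y
y = (KᵀK)⁻¹·Kᵀ·(x' − x̄) = [6]
z = y + H·x̄ = [6] + [-7] = [-1]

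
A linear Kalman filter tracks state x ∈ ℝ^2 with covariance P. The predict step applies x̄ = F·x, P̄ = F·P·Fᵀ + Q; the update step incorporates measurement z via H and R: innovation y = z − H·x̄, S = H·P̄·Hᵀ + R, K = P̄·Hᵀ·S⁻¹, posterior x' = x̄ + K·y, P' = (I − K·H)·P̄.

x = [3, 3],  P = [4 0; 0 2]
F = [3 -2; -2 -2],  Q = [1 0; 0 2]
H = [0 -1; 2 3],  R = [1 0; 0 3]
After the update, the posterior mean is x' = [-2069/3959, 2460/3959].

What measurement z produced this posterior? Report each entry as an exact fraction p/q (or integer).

x̄ = F·x = [3, -12]
P̄ = F·P·Fᵀ + Q = [45 -16; -16 26]
S = H·P̄·Hᵀ + R = [27 -46; -46 225]
K = P̄·Hᵀ·S⁻¹ = [5532/3959 1870/3959; -3734/3959 46/3959]
x' − x̄ = [-13946/3959, 49968/3959] = K·y
y = (KᵀK)⁻¹·Kᵀ·(x' − x̄) = [-13, 31]
z = y + H·x̄ = [-13, 31] + [12, -30] = [-1, 1]

z = [-1, 1]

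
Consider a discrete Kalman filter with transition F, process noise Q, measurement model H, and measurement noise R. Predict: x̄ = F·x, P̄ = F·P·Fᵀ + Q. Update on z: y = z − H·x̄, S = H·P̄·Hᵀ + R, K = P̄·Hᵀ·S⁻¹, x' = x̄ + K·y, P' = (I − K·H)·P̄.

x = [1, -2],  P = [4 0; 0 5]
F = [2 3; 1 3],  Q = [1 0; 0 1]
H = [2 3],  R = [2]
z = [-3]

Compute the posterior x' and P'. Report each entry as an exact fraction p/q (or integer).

x̄ = F·x = [-4, -5]
P̄ = F·P·Fᵀ + Q = [62 53; 53 50]
y = z − H·x̄ = [20]
S = H·P̄·Hᵀ + R = [1336]
K = P̄·Hᵀ·S⁻¹ = [283/1336; 32/167]
x' = x̄ + K·y = [79/334, -195/167]
P' = (I − K·H)·P̄ = [2743/1336 -205/167; -205/167 158/167]

x' = [79/334, -195/167]
P' = [2743/1336 -205/167; -205/167 158/167]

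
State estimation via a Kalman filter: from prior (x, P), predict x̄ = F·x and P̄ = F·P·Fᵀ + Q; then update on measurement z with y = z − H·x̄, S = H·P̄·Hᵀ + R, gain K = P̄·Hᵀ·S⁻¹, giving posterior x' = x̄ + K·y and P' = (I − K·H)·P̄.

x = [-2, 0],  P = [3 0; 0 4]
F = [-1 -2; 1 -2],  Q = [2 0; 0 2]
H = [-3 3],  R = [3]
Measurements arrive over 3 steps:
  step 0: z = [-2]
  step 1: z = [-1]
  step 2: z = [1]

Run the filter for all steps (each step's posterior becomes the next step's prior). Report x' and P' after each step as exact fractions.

step 0: x̄ = F·x = [2, -2]
step 0: P̄ = F·P·Fᵀ + Q = [21 13; 13 21]
step 0: y = z − H·x̄ = [10]
step 0: S = H·P̄·Hᵀ + R = [147]
step 0: K = P̄·Hᵀ·S⁻¹ = [-8/49; 8/49]
step 0: x' = x̄ + K·y = [18/49, -18/49]
step 0: P' = (I − K·H)·P̄ = [837/49 829/49; 829/49 837/49]
step 1: x̄ = F·x = [18/49, 54/49]
step 1: P̄ = F·P·Fᵀ + Q = [7599/49 2511/49; 2511/49 967/49]
step 1: y = z − H·x̄ = [-157/49]
step 1: S = H·P̄·Hᵀ + R = [32043/49]
step 1: K = P̄·Hᵀ·S⁻¹ = [-5088/10681; -1544/10681]
step 1: x' = x̄ + K·y = [20226/10681, 16718/10681]
step 1: P' = (I − K·H)·P̄ = [71463/10681 66375/10681; 66375/10681 64831/10681]
step 2: x̄ = F·x = [-53662/10681, -13210/10681]
step 2: P̄ = F·P·Fᵀ + Q = [617649/10681 187861/10681; 187861/10681 86649/10681]
step 2: y = z − H·x̄ = [-110675/10681]
step 2: S = H·P̄·Hᵀ + R = [2989227/10681]
step 2: K = P̄·Hᵀ·S⁻¹ = [-429788/996409; -101212/996409]
step 2: x' = x̄ + K·y = [-552618/996409, -183590/996409]
step 2: P' = (I − K·H)·P̄ = [5737089/996409 5307301/996409; 5307301/996409 5206089/996409]

step 0: x' = [18/49, -18/49], P' = [837/49 829/49; 829/49 837/49]
step 1: x' = [20226/10681, 16718/10681], P' = [71463/10681 66375/10681; 66375/10681 64831/10681]
step 2: x' = [-552618/996409, -183590/996409], P' = [5737089/996409 5307301/996409; 5307301/996409 5206089/996409]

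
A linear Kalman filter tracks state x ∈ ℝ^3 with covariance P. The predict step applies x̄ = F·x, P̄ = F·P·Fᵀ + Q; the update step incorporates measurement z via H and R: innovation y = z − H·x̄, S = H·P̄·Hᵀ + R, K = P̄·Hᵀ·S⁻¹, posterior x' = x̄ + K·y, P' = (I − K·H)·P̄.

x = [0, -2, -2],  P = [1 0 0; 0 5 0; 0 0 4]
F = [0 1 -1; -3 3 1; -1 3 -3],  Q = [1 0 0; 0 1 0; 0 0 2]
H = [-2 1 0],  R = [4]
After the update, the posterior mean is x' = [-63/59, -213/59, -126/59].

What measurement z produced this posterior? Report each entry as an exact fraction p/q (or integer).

z = [-1]

x̄ = F·x = [0, -8, 0]
P̄ = F·P·Fᵀ + Q = [10 11 27; 11 59 36; 27 36 84]
S = H·P̄·Hᵀ + R = [59]
K = P̄·Hᵀ·S⁻¹ = [-9/59; 37/59; -18/59]
x' − x̄ = [-63/59, 259/59, -126/59] = K·y
y = (KᵀK)⁻¹·Kᵀ·(x' − x̄) = [7]
z = y + H·x̄ = [7] + [-8] = [-1]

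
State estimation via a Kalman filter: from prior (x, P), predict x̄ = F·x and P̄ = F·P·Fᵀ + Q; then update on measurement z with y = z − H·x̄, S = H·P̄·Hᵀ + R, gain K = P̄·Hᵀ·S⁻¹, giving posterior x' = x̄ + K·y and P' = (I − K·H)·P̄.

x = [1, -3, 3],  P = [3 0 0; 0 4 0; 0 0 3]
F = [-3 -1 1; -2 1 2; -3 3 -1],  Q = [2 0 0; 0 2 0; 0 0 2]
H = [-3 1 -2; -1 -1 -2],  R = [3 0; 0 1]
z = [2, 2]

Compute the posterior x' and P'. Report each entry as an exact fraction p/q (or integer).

x' = [322337/55115, 318707/55115, -377461/55115]
P' = [567948/55115 533468/55115 -555644/55115; 533468/55115 552058/55115 -534424/55115; -555644/55115 -534424/55115 556972/55115]

x̄ = F·x = [3, 1, -15]
P̄ = F·P·Fᵀ + Q = [36 20 12; 20 30 24; 12 24 68]
y = z − H·x̄ = [-20, -24]
S = H·P̄·Hᵀ + R = [557 486; 486 523]
K = P̄·Hᵀ·S⁻¹ = [-19696/55115 9872/55115; 6834/55115 -16678/55115; 6188/55115 -23876/55115]
x' = x̄ + K·y = [322337/55115, 318707/55115, -377461/55115]
P' = (I − K·H)·P̄ = [567948/55115 533468/55115 -555644/55115; 533468/55115 552058/55115 -534424/55115; -555644/55115 -534424/55115 556972/55115]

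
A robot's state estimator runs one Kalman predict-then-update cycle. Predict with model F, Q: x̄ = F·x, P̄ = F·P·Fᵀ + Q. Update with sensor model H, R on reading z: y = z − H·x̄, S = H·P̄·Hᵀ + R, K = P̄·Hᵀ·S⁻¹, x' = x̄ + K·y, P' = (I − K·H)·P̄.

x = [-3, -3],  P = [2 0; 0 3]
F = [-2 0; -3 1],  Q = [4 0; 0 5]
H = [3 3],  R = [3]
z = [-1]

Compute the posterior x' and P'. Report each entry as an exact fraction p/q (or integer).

x̄ = F·x = [6, 6]
P̄ = F·P·Fᵀ + Q = [12 12; 12 26]
y = z − H·x̄ = [-37]
S = H·P̄·Hᵀ + R = [561]
K = P̄·Hᵀ·S⁻¹ = [24/187; 38/187]
x' = x̄ + K·y = [234/187, -284/187]
P' = (I − K·H)·P̄ = [516/187 -492/187; -492/187 530/187]

x' = [234/187, -284/187]
P' = [516/187 -492/187; -492/187 530/187]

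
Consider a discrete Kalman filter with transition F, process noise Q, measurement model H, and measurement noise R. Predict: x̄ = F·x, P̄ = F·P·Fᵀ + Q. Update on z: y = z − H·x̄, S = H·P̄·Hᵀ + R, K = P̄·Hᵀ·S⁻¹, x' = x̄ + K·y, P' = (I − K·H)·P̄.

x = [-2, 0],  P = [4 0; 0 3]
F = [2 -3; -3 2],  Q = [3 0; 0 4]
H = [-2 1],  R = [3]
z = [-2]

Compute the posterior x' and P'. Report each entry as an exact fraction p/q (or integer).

x' = [516/407, 266/407]
P' = [766/407 1130/407; 1130/407 2668/407]

x̄ = F·x = [-4, 6]
P̄ = F·P·Fᵀ + Q = [46 -42; -42 52]
y = z − H·x̄ = [-16]
S = H·P̄·Hᵀ + R = [407]
K = P̄·Hᵀ·S⁻¹ = [-134/407; 136/407]
x' = x̄ + K·y = [516/407, 266/407]
P' = (I − K·H)·P̄ = [766/407 1130/407; 1130/407 2668/407]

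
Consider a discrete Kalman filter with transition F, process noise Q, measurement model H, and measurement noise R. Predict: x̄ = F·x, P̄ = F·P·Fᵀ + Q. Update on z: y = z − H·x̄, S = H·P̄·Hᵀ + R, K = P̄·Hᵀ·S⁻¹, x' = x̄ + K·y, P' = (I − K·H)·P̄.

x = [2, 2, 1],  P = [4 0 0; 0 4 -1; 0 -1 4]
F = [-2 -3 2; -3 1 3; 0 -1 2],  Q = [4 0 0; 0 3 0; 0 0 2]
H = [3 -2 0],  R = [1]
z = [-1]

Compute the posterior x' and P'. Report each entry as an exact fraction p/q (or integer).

x' = [-778/533, -890/533, 1386/533]
P' = [17216/533 25741/533 8232/533; 25741/533 38620/533 12315/533; 8232/533 12315/533 9502/533]

x̄ = F·x = [-8, -1, 0]
P̄ = F·P·Fᵀ + Q = [84 43 36; 43 73 21; 36 21 26]
y = z − H·x̄ = [21]
S = H·P̄·Hᵀ + R = [533]
K = P̄·Hᵀ·S⁻¹ = [166/533; -17/533; 66/533]
x' = x̄ + K·y = [-778/533, -890/533, 1386/533]
P' = (I − K·H)·P̄ = [17216/533 25741/533 8232/533; 25741/533 38620/533 12315/533; 8232/533 12315/533 9502/533]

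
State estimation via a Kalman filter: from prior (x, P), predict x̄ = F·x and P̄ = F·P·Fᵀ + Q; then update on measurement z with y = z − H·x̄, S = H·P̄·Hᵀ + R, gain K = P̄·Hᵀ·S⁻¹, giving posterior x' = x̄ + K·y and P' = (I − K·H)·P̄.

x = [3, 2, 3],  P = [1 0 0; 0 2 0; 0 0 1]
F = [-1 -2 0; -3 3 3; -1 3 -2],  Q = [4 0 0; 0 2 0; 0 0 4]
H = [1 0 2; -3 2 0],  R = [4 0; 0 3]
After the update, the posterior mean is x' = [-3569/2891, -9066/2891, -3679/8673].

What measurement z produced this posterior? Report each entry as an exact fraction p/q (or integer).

x̄ = F·x = [-7, 6, -3]
P̄ = F·P·Fᵀ + Q = [13 -9 -11; -9 38 15; -11 15 27]
S = H·P̄·Hᵀ + R = [81 69; 69 380]
K = P̄·Hᵀ·S⁻¹ = [57/2891 -444/2891; 97/2891 766/2891; 11993/26019 712/8673]
x' − x̄ = [16668/2891, -26412/2891, 22340/8673] = K·y
y = (KᵀK)⁻¹·Kᵀ·(x' − x̄) = [12, -36]
z = y + H·x̄ = [12, -36] + [-13, 33] = [-1, -3]

z = [-1, -3]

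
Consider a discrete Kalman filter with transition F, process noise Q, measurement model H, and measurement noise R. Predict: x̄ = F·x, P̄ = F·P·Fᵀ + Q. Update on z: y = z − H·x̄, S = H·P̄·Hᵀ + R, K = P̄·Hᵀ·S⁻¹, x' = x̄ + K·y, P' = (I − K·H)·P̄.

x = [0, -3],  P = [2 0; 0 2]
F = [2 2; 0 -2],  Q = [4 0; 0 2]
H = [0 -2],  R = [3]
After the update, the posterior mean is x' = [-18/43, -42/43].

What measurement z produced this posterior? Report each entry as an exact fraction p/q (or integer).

x̄ = F·x = [-6, 6]
P̄ = F·P·Fᵀ + Q = [20 -8; -8 10]
S = H·P̄·Hᵀ + R = [43]
K = P̄·Hᵀ·S⁻¹ = [16/43; -20/43]
x' − x̄ = [240/43, -300/43] = K·y
y = (KᵀK)⁻¹·Kᵀ·(x' − x̄) = [15]
z = y + H·x̄ = [15] + [-12] = [3]

z = [3]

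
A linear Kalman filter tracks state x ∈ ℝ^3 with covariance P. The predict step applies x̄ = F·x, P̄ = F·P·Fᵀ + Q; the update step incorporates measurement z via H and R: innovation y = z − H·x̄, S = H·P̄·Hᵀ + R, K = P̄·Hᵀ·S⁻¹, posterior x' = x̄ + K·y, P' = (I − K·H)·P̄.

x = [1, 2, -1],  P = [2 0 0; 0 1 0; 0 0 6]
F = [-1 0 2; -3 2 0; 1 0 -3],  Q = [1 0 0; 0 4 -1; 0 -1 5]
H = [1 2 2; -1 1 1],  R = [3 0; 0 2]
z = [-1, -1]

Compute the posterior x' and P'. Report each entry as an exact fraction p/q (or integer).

x' = [2386/9403, 3773/9403, -9714/9403]
P' = [10579/9403 10837/9403 -11976/9403; 10837/9403 63060/9403 -60467/9403; -11976/9403 -60467/9403 63047/9403]

x̄ = F·x = [-3, 1, 4]
P̄ = F·P·Fᵀ + Q = [27 6 -38; 6 26 -7; -38 -7 61]
y = z − H·x̄ = [-8, -9]
S = H·P̄·Hᵀ + R = [194 151; 151 166]
K = P̄·Hᵀ·S⁻¹ = [2767/9403 -5859/9403; 5341/9403 -4122/9403; -2272/9403 7278/9403]
x' = x̄ + K·y = [2386/9403, 3773/9403, -9714/9403]
P' = (I − K·H)·P̄ = [10579/9403 10837/9403 -11976/9403; 10837/9403 63060/9403 -60467/9403; -11976/9403 -60467/9403 63047/9403]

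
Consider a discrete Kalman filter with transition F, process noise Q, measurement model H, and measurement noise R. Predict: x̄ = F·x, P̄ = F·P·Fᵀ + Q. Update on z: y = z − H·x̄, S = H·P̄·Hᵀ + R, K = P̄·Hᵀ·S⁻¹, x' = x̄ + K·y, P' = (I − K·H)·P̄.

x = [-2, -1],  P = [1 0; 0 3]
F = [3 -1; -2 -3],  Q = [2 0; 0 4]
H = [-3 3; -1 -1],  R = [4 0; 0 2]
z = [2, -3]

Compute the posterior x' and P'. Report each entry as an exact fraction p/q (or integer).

x' = [8752/9159, 16192/9159]
P' = [5347/9159 3379/9159; 3379/9159 5431/9159]

x̄ = F·x = [-5, 7]
P̄ = F·P·Fᵀ + Q = [14 3; 3 35]
y = z − H·x̄ = [-34, -1]
S = H·P̄·Hᵀ + R = [391 -63; -63 57]
K = P̄·Hᵀ·S⁻¹ = [-492/3053 -4363/9159; 513/3053 -4405/9159]
x' = x̄ + K·y = [8752/9159, 16192/9159]
P' = (I − K·H)·P̄ = [5347/9159 3379/9159; 3379/9159 5431/9159]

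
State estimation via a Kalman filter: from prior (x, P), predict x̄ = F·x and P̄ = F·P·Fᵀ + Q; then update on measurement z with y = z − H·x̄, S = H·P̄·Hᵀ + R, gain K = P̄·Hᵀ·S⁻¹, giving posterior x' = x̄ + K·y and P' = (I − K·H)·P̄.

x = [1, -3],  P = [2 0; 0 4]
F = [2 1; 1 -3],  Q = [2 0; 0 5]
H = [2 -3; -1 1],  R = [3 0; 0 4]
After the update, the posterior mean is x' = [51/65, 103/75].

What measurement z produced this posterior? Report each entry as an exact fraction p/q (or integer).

x̄ = F·x = [-1, 10]
P̄ = F·P·Fᵀ + Q = [14 -8; -8 43]
S = H·P̄·Hᵀ + R = [542 -197; -197 77]
K = P̄·Hᵀ·S⁻¹ = [-22/195 -112/195; -86/225 -71/225]
x' − x̄ = [116/65, -647/75] = K·y
y = (KᵀK)⁻¹·Kᵀ·(x' − x̄) = [30, -9]
z = y + H·x̄ = [30, -9] + [-32, 11] = [-2, 2]

z = [-2, 2]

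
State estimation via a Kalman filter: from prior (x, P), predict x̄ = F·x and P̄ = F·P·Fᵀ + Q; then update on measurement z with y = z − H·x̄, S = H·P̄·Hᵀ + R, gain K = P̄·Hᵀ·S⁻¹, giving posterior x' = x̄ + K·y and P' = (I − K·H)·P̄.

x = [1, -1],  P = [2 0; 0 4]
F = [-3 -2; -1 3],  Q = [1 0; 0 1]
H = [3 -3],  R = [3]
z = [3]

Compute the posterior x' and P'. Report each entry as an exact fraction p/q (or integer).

x' = [-649/331, -982/331]
P' = [3158/331 3105/331; 3105/331 3162/331]

x̄ = F·x = [-1, -4]
P̄ = F·P·Fᵀ + Q = [35 -18; -18 39]
y = z − H·x̄ = [-6]
S = H·P̄·Hᵀ + R = [993]
K = P̄·Hᵀ·S⁻¹ = [53/331; -57/331]
x' = x̄ + K·y = [-649/331, -982/331]
P' = (I − K·H)·P̄ = [3158/331 3105/331; 3105/331 3162/331]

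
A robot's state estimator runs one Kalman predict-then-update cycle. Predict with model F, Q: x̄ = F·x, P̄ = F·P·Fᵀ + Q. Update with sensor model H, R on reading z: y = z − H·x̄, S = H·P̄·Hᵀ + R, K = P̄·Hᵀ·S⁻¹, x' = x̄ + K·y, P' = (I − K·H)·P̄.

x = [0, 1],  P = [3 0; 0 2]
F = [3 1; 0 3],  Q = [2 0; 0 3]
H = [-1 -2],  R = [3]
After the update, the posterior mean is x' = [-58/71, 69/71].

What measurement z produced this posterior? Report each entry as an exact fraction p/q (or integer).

z = [-1]

x̄ = F·x = [1, 3]
P̄ = F·P·Fᵀ + Q = [31 6; 6 21]
S = H·P̄·Hᵀ + R = [142]
K = P̄·Hᵀ·S⁻¹ = [-43/142; -24/71]
x' − x̄ = [-129/71, -144/71] = K·y
y = (KᵀK)⁻¹·Kᵀ·(x' − x̄) = [6]
z = y + H·x̄ = [6] + [-7] = [-1]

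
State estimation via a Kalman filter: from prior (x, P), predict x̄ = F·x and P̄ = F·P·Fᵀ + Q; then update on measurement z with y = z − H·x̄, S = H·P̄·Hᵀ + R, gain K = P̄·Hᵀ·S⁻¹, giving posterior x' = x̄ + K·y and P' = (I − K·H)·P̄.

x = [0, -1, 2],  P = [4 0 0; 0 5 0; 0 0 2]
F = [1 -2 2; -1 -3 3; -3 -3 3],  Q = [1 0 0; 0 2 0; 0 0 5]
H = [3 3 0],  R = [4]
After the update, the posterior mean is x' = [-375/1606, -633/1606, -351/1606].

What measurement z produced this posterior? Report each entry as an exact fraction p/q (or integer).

x̄ = F·x = [6, 9, 9]
P̄ = F·P·Fᵀ + Q = [33 38 30; 38 69 75; 30 75 104]
S = H·P̄·Hᵀ + R = [1606]
K = P̄·Hᵀ·S⁻¹ = [213/1606; 321/1606; 315/1606]
x' − x̄ = [-10011/1606, -15087/1606, -14805/1606] = K·y
y = (KᵀK)⁻¹·Kᵀ·(x' − x̄) = [-47]
z = y + H·x̄ = [-47] + [45] = [-2]

z = [-2]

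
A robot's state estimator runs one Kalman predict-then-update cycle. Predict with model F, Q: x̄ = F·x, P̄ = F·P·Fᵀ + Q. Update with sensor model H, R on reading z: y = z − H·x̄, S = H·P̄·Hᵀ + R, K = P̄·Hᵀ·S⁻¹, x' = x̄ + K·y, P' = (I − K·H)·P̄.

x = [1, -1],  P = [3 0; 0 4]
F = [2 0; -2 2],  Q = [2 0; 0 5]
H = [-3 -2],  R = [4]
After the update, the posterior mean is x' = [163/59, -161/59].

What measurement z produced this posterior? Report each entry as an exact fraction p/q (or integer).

z = [-3]

x̄ = F·x = [2, -4]
P̄ = F·P·Fᵀ + Q = [14 -12; -12 33]
S = H·P̄·Hᵀ + R = [118]
K = P̄·Hᵀ·S⁻¹ = [-9/59; -15/59]
x' − x̄ = [45/59, 75/59] = K·y
y = (KᵀK)⁻¹·Kᵀ·(x' − x̄) = [-5]
z = y + H·x̄ = [-5] + [2] = [-3]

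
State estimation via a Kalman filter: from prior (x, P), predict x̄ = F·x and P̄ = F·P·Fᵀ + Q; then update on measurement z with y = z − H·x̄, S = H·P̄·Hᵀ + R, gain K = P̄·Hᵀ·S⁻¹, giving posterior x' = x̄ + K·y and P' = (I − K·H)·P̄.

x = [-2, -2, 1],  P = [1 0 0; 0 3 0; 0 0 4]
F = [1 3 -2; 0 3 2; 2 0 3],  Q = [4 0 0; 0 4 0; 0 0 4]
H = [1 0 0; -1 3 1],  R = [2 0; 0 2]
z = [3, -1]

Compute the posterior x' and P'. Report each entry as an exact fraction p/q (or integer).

x̄ = F·x = [-10, -4, -1]
P̄ = F·P·Fᵀ + Q = [48 11 -22; 11 47 24; -22 24 44]
y = z − H·x̄ = [13, 2]
S = H·P̄·Hᵀ + R = [50 -37; -37 639]
K = P̄·Hᵀ·S⁻¹ = [29303/30581 -74/30581; 12727/30581 8107/30581; -8952/30581 6086/30581]
x' = x̄ + K·y = [74981/30581, 59341/30581, -134785/30581]
P' = (I − K·H)·P̄ = [58606/30581 25454/30581 -17904/30581; 25454/30581 48832/30581 -104828/30581; -17904/30581 -104828/30581 308752/30581]

x' = [74981/30581, 59341/30581, -134785/30581]
P' = [58606/30581 25454/30581 -17904/30581; 25454/30581 48832/30581 -104828/30581; -17904/30581 -104828/30581 308752/30581]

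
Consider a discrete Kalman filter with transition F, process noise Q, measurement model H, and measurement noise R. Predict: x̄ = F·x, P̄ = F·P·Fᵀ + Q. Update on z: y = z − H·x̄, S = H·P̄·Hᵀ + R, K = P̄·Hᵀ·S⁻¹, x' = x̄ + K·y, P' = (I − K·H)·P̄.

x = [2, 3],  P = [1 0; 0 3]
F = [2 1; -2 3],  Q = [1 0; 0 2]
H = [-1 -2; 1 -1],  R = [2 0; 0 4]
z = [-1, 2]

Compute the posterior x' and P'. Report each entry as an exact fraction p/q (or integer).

x̄ = F·x = [7, 5]
P̄ = F·P·Fᵀ + Q = [8 5; 5 33]
y = z − H·x̄ = [16, 0]
S = H·P̄·Hᵀ + R = [162 53; 53 35]
K = P̄·Hᵀ·S⁻¹ = [-789/2861 1440/2861; -1001/2861 -773/2861]
x' = x̄ + K·y = [7403/2861, -1711/2861]
P' = (I − K·H)·P̄ = [4366/2861 -1394/2861; -1394/2861 1698/2861]

x' = [7403/2861, -1711/2861]
P' = [4366/2861 -1394/2861; -1394/2861 1698/2861]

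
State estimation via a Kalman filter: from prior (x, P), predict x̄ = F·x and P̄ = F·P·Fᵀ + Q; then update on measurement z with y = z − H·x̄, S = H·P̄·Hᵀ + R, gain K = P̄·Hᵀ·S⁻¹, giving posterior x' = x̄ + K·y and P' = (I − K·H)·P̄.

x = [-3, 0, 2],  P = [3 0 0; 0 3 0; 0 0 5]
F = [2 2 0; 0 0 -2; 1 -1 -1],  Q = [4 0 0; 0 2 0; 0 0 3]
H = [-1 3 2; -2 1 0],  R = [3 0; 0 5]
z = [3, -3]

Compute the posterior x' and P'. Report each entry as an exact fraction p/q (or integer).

x' = [66098/36131, 59568/36131, -8411/36131]
P' = [77924/36131 62328/36131 -48440/36131; 62328/36131 108146/36131 -117810/36131; -48440/36131 -117810/36131 162458/36131]

x̄ = F·x = [-6, -4, -5]
P̄ = F·P·Fᵀ + Q = [28 0 0; 0 22 10; 0 10 14]
y = z − H·x̄ = [19, -11]
S = H·P̄·Hᵀ + R = [405 142; 142 139]
K = P̄·Hᵀ·S⁻¹ = [4060/36131 -18704/36131; 8830/36131 -3302/36131; 6642/36131 -4186/36131]
x' = x̄ + K·y = [66098/36131, 59568/36131, -8411/36131]
P' = (I − K·H)·P̄ = [77924/36131 62328/36131 -48440/36131; 62328/36131 108146/36131 -117810/36131; -48440/36131 -117810/36131 162458/36131]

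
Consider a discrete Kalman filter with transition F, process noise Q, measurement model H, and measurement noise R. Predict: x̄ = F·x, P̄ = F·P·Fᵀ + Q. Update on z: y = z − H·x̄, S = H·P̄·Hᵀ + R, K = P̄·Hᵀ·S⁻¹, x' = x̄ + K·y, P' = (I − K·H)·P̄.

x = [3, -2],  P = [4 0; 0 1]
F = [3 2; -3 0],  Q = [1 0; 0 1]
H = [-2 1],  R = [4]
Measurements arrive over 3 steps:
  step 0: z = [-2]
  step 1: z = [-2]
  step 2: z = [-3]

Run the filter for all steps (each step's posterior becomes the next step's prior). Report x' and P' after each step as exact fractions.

step 0: x' = [-261/349, -1288/349], P' = [385/349 298/349; 298/349 1032/349]
step 1: x' = [-10405/24098, -29037/12049], P' = [92879/72294 36301/36147; 36301/36147 101242/36147]
step 2: x' = [4832712/16640933, -35478555/16640933], P' = [20522944/16640933 15244876/16640933; 15244876/16640933 44294756/16640933]

step 0: x̄ = F·x = [5, -9]
step 0: P̄ = F·P·Fᵀ + Q = [41 -36; -36 37]
step 0: y = z − H·x̄ = [17]
step 0: S = H·P̄·Hᵀ + R = [349]
step 0: K = P̄·Hᵀ·S⁻¹ = [-118/349; 109/349]
step 0: x' = x̄ + K·y = [-261/349, -1288/349]
step 0: P' = (I − K·H)·P̄ = [385/349 298/349; 298/349 1032/349]
step 1: x̄ = F·x = [-3359/349, 783/349]
step 1: P̄ = F·P·Fᵀ + Q = [11518/349 -5253/349; -5253/349 3814/349]
step 1: y = z − H·x̄ = [-8199/349]
step 1: S = H·P̄·Hᵀ + R = [72294/349]
step 1: K = P̄·Hᵀ·S⁻¹ = [-28289/72294; 7160/36147]
step 1: x' = x̄ + K·y = [-10405/24098, -29037/12049]
step 1: P' = (I − K·H)·P̄ = [92879/72294 36301/36147; 36301/36147 101242/36147]
step 2: x̄ = F·x = [-147363/24098, 31215/24098]
step 2: P̄ = F·P·Fᵀ + Q = [2589365/72294 -423841/24098; -423841/24098 302735/24098]
step 2: y = z − H·x̄ = [-398235/24098]
step 2: S = H·P̄·Hᵀ + R = [16640933/72294]
step 2: K = P̄·Hᵀ·S⁻¹ = [-6450253/16640933; 3451251/16640933]
step 2: x' = x̄ + K·y = [4832712/16640933, -35478555/16640933]
step 2: P' = (I − K·H)·P̄ = [20522944/16640933 15244876/16640933; 15244876/16640933 44294756/16640933]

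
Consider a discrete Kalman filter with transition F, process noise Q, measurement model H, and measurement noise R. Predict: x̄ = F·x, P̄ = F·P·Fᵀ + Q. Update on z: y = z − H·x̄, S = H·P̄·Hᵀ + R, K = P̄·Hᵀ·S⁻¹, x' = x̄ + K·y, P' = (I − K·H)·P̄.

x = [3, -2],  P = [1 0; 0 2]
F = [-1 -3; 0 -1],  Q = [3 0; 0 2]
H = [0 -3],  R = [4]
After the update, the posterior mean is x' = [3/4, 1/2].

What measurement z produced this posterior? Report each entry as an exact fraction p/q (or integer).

z = [-1]

x̄ = F·x = [3, 2]
P̄ = F·P·Fᵀ + Q = [22 6; 6 4]
S = H·P̄·Hᵀ + R = [40]
K = P̄·Hᵀ·S⁻¹ = [-9/20; -3/10]
x' − x̄ = [-9/4, -3/2] = K·y
y = (KᵀK)⁻¹·Kᵀ·(x' − x̄) = [5]
z = y + H·x̄ = [5] + [-6] = [-1]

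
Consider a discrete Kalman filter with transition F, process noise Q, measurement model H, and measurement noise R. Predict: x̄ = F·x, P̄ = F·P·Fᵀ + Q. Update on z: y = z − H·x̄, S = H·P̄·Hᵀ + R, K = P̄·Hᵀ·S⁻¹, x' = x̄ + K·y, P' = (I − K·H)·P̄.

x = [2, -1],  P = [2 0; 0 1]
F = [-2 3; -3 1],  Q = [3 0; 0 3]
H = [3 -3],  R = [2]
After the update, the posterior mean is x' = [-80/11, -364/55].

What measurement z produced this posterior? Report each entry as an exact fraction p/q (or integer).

x̄ = F·x = [-7, -7]
P̄ = F·P·Fᵀ + Q = [20 15; 15 22]
S = H·P̄·Hᵀ + R = [110]
K = P̄·Hᵀ·S⁻¹ = [3/22; -21/110]
x' − x̄ = [-3/11, 21/55] = K·y
y = (KᵀK)⁻¹·Kᵀ·(x' − x̄) = [-2]
z = y + H·x̄ = [-2] + [0] = [-2]

z = [-2]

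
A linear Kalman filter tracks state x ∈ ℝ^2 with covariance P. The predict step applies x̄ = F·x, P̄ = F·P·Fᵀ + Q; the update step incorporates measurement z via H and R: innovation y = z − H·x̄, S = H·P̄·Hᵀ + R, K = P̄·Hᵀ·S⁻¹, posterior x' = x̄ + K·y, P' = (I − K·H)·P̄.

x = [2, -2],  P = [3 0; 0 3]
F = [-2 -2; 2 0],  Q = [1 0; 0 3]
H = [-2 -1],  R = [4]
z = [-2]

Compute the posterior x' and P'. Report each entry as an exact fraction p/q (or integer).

x' = [-76/71, 302/71]
P' = [331/71 -510/71; -510/71 984/71]

x̄ = F·x = [0, 4]
P̄ = F·P·Fᵀ + Q = [25 -12; -12 15]
y = z − H·x̄ = [2]
S = H·P̄·Hᵀ + R = [71]
K = P̄·Hᵀ·S⁻¹ = [-38/71; 9/71]
x' = x̄ + K·y = [-76/71, 302/71]
P' = (I − K·H)·P̄ = [331/71 -510/71; -510/71 984/71]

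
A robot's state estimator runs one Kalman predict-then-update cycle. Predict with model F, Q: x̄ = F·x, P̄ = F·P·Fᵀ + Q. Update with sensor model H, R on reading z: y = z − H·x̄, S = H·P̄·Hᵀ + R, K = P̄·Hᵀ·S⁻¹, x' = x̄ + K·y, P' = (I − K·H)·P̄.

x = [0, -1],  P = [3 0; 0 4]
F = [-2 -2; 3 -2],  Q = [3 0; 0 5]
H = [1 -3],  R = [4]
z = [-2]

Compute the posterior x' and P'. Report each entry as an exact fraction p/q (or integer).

x̄ = F·x = [2, 2]
P̄ = F·P·Fᵀ + Q = [31 -2; -2 48]
y = z − H·x̄ = [2]
S = H·P̄·Hᵀ + R = [479]
K = P̄·Hᵀ·S⁻¹ = [37/479; -146/479]
x' = x̄ + K·y = [1032/479, 666/479]
P' = (I − K·H)·P̄ = [13480/479 4444/479; 4444/479 1676/479]

x' = [1032/479, 666/479]
P' = [13480/479 4444/479; 4444/479 1676/479]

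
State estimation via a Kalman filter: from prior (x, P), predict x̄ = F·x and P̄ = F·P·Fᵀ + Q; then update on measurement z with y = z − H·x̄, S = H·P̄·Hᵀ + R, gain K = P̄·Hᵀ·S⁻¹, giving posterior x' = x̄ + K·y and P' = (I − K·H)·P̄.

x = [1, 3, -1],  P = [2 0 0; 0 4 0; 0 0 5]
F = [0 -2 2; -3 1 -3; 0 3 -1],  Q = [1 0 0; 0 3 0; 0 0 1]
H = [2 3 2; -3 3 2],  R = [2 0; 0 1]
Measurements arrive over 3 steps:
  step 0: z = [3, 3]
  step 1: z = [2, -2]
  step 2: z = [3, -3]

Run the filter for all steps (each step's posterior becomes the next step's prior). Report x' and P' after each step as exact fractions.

step 0: x' = [-409/5983, -4581/5983, 15460/5983], P' = [6311/53847 6892/53847 -12377/107694; 6892/53847 268562/53847 -392228/53847; -12377/107694 -392228/53847 584096/53847]
step 1: x' = [8950363088/11970889861, -6069066126/11970889861, 1539404888/1710127123], P' = [1339281598/11970889861 876015839/11970889861 -132317237/3420254246; 876015839/11970889861 8801439558/11970889861 -1651302230/1710127123; -132317237/3420254246 -1651302230/1710127123 2484316204/1710127123]
step 2: x' = [386917675920101/364084497893891, -28401133338079/364084497893891, 93395829517509/364084497893891], P' = [40686621668883/364084497893891 26357507140993/364084497893891 -27340128923949/728168995787782; 26357507140993/364084497893891 264793472164522/364084497893891 -347454444183270/364084497893891; -27340128923949/728168995787782 -347454444183270/364084497893891 523078958159944/364084497893891]

step 0: x̄ = F·x = [-8, 3, 10]
step 0: P̄ = F·P·Fᵀ + Q = [37 -38 -34; -38 70 27; -34 27 42]
step 0: y = z − H·x̄ = [-10, -50]
step 0: S = H·P̄·Hᵀ + R = [544 1082; 1082 2548]
step 0: K = P̄·Hᵀ·S⁻¹ = [20921/107694 -10634/53847; 17507/53847 554/53847; -20869/107694 20147/107694]
step 0: x' = x̄ + K·y = [-409/5983, -4581/5983, 15460/5983]
step 0: P' = (I − K·H)·P̄ = [6311/53847 6892/53847 -12377/107694; 6892/53847 268562/53847 -392228/53847; -12377/107694 -392228/53847 584096/53847]
step 1: x̄ = F·x = [40082/5983, -49734/5983, -29203/5983]
step 1: P̄ = F·P·Fᵀ + Q = [6602303/53847 -7101041/53847 -5917388/53847; -7101041/53847 7944389/53847 12799321/107694; -5917388/53847 12799321/107694 5408369/53847]
step 1: y = z − H·x̄ = [139410/5983, 315888/5983]
step 1: S = H·P̄·Hᵀ + R = [7099357/5983 54484328/17949; 54484328/17949 428230871/53847]
step 1: K = P̄·Hᵀ·S⁻¹ = [2190195027/11970889861 -2316017936/11970889861; 2519059566/11970889861 658039937/11970889861; -117591519/3420254246 426403147/3420254246]
step 1: x' = x̄ + K·y = [8950363088/11970889861, -6069066126/11970889861, 1539404888/1710127123]
step 1: P' = (I − K·H)·P̄ = [1339281598/11970889861 876015839/11970889861 -132317237/3420254246; 876015839/11970889861 8801439558/11970889861 -1651302230/1710127123; -132317237/3420254246 -1651302230/1710127123 2484316204/1710127123]
step 2: x̄ = F·x = [33689800684/11970889861, -65247658038/11970889861, -28983032594/11970889861]
step 2: P̄ = F·P·Fᵀ + Q = [209210426685/11970889861 -206382327553/11970889861 -180061989084/11970889861; -206382327553/11970889861 269042177070/11970889861 369785283037/23941779722; -180061989084/11970889861 369785283037/23941779722 177928752971/11970889861]
step 2: y = z − H·x̄ = [222242107517/11970889861, 318865771771/11970889861]
step 2: S = H·P̄·Hᵀ + R = [2295505946890/11970889861 5075814704453/11970889861; 5075814704453/11970889861 13122296798724/11970889861]
step 2: K = P̄·Hᵀ·S⁻¹ = [66552817918398/364084497893891 -70327472507619/364084497893891; 76093271204506/364084497893891 20399006704047/364084497893891; -23545545153871/728168995787782 89609554312003/728168995787782]
step 2: x' = x̄ + K·y = [386917675920101/364084497893891, -28401133338079/364084497893891, 93395829517509/364084497893891]
step 2: P' = (I − K·H)·P̄ = [40686621668883/364084497893891 26357507140993/364084497893891 -27340128923949/728168995787782; 26357507140993/364084497893891 264793472164522/364084497893891 -347454444183270/364084497893891; -27340128923949/728168995787782 -347454444183270/364084497893891 523078958159944/364084497893891]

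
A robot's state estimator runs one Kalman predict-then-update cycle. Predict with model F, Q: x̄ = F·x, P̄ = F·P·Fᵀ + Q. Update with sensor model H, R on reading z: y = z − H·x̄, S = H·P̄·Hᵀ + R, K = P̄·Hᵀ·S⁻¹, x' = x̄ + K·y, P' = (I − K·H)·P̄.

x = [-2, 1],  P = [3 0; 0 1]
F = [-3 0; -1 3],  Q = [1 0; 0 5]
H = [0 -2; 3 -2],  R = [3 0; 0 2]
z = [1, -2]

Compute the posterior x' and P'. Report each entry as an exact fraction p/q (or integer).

x̄ = F·x = [6, 5]
P̄ = F·P·Fᵀ + Q = [28 9; 9 17]
y = z − H·x̄ = [11, -10]
S = H·P̄·Hᵀ + R = [71 14; 14 214]
K = P̄·Hᵀ·S⁻¹ = [-2388/7499 2469/7499; -3589/7499 -21/14998]
x' = x̄ + K·y = [-5964/7499, -1879/7499]
P' = (I − K·H)·P̄ = [4034/7499 3582/7499; 3582/7499 10767/14998]

x' = [-5964/7499, -1879/7499]
P' = [4034/7499 3582/7499; 3582/7499 10767/14998]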